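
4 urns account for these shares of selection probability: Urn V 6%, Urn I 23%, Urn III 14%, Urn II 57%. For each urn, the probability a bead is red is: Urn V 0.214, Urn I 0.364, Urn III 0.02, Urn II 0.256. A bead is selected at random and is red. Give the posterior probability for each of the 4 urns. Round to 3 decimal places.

Compute prior × likelihood for every hypothesis:
  Urn V: 0.06 × 0.214 = 0.01284
  Urn I: 0.23 × 0.364 = 0.08372
  Urn III: 0.14 × 0.02 = 0.0028
  Urn II: 0.57 × 0.256 = 0.14592
Sum = 0.24528.
P(Urn V | red) = 0.01284/0.24528 ≈ 0.052
P(Urn I | red) = 0.08372/0.24528 ≈ 0.341
P(Urn III | red) = 0.0028/0.24528 ≈ 0.011
P(Urn II | red) = 0.14592/0.24528 ≈ 0.595
(Check: 0.052+0.341+0.011+0.595 = 0.999.)

Urn V 0.052, Urn I 0.341, Urn III 0.011, Urn II 0.595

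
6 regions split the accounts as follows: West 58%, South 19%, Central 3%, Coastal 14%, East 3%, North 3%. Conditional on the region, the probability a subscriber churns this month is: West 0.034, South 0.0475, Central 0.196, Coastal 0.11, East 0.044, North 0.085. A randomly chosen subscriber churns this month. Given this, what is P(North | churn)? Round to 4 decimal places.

0.0473

By Bayes' rule, posterior ∝ prior × likelihood:
  West: 0.58 × 0.034 = 0.01972
  South: 0.19 × 0.0475 = 0.009025
  Central: 0.03 × 0.196 = 0.00588
  Coastal: 0.14 × 0.11 = 0.0154
  East: 0.03 × 0.044 = 0.00132
  North: 0.03 × 0.085 = 0.00255
Total = 0.053895.
P(North | evidence) = 0.00255 / 0.053895 ≈ 0.0473.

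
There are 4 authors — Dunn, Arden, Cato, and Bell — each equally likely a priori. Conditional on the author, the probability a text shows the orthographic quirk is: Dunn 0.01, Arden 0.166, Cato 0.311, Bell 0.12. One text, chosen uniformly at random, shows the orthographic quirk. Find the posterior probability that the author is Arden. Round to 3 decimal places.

0.273

With a uniform prior (1/4 each), posterior ∝ likelihood:
  Dunn: 0.01
  Arden: 0.166
  Cato: 0.311
  Bell: 0.12
Sum = 0.607.
P(Arden | evidence) = 0.166 / 0.607 ≈ 0.273.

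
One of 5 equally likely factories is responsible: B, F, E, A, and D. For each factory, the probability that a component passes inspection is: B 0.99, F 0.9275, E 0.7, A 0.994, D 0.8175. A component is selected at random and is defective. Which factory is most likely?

E

Taking complements, P(defective | each) = B 0.01, F 0.0725, E 0.3, A 0.006, D 0.1825.
Since the prior is uniform, the posterior is proportional to the likelihood:
  B: 0.01
  F: 0.0725
  E: 0.3
  A: 0.006
  D: 0.1825
Sum = 0.571.
Largest term belongs to E, so E is most probable.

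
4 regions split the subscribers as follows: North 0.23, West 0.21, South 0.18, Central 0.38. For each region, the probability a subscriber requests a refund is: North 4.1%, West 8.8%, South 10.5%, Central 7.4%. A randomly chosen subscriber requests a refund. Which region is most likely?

Unnormalized posteriors (prior × likelihood):
  North: 0.23 × 0.041 = 0.00943
  West: 0.21 × 0.088 = 0.01848
  South: 0.18 × 0.105 = 0.0189
  Central: 0.38 × 0.074 = 0.02812
Normalizing constant = 0.07493.
Largest term belongs to Central, so Central is most probable.

Central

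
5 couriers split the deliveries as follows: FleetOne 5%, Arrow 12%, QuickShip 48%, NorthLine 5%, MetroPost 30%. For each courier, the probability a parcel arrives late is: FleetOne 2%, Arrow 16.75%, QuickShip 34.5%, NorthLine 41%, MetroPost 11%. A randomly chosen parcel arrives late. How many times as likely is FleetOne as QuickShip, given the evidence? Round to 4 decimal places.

0.0060

Compute prior × likelihood for every hypothesis:
  FleetOne: 0.05 × 0.02 = 0.001
  Arrow: 0.12 × 0.1675 = 0.0201
  QuickShip: 0.48 × 0.345 = 0.1656
  NorthLine: 0.05 × 0.41 = 0.0205
  MetroPost: 0.3 × 0.11 = 0.033
Total = 0.2402.
The ratio is 0.001 / 0.1656 (the normalizer cancels) = 0.0060.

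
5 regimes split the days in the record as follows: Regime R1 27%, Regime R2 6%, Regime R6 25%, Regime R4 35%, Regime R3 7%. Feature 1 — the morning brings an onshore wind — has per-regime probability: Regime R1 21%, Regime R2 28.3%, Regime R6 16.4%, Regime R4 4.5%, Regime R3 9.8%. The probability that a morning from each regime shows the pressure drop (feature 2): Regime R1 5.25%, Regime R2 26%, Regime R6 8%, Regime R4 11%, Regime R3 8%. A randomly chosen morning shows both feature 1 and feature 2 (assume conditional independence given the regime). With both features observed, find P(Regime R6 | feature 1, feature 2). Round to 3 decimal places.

Compute prior × likelihood for every hypothesis:
  Regime R1: 0.27 × 0.21 × 0.0525 = 0.00297675
  Regime R2: 0.06 × 0.283 × 0.26 = 0.0044148
  Regime R6: 0.25 × 0.164 × 0.08 = 0.00328
  Regime R4: 0.35 × 0.045 × 0.11 = 0.0017325
  Regime R3: 0.07 × 0.098 × 0.08 = 0.0005488
Sum = 0.01295285.
P(Regime R6 | evidence) = 0.00328 / 0.01295285 ≈ 0.253.

0.253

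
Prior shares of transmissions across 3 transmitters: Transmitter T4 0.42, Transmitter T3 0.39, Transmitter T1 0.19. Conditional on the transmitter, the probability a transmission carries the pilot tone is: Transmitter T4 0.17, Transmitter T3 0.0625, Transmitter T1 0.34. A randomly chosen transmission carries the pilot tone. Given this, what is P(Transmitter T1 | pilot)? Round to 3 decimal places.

By Bayes' rule, posterior ∝ prior × likelihood:
  Transmitter T4: 0.42 × 0.17 = 0.0714
  Transmitter T3: 0.39 × 0.0625 = 0.024375
  Transmitter T1: 0.19 × 0.34 = 0.0646
Total = 0.160375.
P(Transmitter T1 | evidence) = 0.0646 / 0.160375 ≈ 0.403.

0.403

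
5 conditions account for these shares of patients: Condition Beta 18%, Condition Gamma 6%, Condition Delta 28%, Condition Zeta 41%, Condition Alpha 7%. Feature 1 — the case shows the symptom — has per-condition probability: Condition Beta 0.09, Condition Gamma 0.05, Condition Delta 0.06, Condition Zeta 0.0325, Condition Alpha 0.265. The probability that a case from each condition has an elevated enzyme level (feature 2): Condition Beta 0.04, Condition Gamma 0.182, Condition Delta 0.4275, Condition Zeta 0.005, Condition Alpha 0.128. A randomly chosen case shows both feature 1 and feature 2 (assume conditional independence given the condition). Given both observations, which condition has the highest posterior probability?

Unnormalized posteriors (prior × likelihood):
  Condition Beta: 0.18 × 0.09 × 0.04 = 0.000648
  Condition Gamma: 0.06 × 0.05 × 0.182 = 0.000546
  Condition Delta: 0.28 × 0.06 × 0.4275 = 0.007182
  Condition Zeta: 0.41 × 0.0325 × 0.005 = 0.000066625
  Condition Alpha: 0.07 × 0.265 × 0.128 = 0.0023744
Normalizing constant = 0.010817025.
Largest term belongs to Condition Delta, so Condition Delta is most probable.

Condition Delta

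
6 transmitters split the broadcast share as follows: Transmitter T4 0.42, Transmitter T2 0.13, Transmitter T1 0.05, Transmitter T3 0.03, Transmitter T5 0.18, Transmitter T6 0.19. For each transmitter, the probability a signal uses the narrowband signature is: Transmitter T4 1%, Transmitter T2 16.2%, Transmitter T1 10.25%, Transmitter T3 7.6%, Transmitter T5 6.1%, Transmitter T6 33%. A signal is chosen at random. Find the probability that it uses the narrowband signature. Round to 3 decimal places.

0.106

By Bayes' rule, posterior ∝ prior × likelihood:
  Transmitter T4: 0.42 × 0.01 = 0.0042
  Transmitter T2: 0.13 × 0.162 = 0.02106
  Transmitter T1: 0.05 × 0.1025 = 0.005125
  Transmitter T3: 0.03 × 0.076 = 0.00228
  Transmitter T5: 0.18 × 0.061 = 0.01098
  Transmitter T6: 0.19 × 0.33 = 0.0627
P(narrowband) = 0.0042 + 0.02106 + 0.005125 + 0.00228 + 0.01098 + 0.0627 = 0.106345 → 0.106.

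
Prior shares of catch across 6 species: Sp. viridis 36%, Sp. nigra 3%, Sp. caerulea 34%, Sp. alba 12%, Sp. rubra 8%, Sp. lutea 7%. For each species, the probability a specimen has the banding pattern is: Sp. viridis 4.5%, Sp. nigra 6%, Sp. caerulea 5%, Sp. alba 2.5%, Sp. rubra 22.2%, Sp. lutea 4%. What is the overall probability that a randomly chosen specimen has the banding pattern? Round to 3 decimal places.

Compute prior × likelihood for every hypothesis:
  Sp. viridis: 0.36 × 0.045 = 0.0162
  Sp. nigra: 0.03 × 0.06 = 0.0018
  Sp. caerulea: 0.34 × 0.05 = 0.017
  Sp. alba: 0.12 × 0.025 = 0.003
  Sp. rubra: 0.08 × 0.222 = 0.01776
  Sp. lutea: 0.07 × 0.04 = 0.0028
P(banded) = 0.0162 + 0.0018 + 0.017 + 0.003 + 0.01776 + 0.0028 = 0.05856 → 0.059.

0.059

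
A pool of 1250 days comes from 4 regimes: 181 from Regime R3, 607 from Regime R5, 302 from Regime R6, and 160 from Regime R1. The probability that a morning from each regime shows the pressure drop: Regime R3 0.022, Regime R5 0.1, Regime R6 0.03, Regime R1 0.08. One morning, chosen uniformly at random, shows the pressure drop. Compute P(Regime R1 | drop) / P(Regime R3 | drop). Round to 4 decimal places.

Compute prior × likelihood for every hypothesis:
  Regime R3: 0.1448 × 0.022 = 0.0031856
  Regime R5: 0.4856 × 0.1 = 0.04856
  Regime R6: 0.2416 × 0.03 = 0.007248
  Regime R1: 0.128 × 0.08 = 0.01024
Normalizing constant = 0.0692336.
The ratio is 0.01024 / 0.0031856 (the normalizer cancels) = 3.2145.

3.2145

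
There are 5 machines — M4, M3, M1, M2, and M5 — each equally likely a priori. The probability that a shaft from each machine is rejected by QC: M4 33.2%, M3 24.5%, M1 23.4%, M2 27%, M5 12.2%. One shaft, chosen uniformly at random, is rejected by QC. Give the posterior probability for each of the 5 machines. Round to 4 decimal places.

M4 0.2760, M3 0.2037, M1 0.1945, M2 0.2244, M5 0.1014

Since the prior is uniform, the posterior is proportional to the likelihood:
  M4: 0.332
  M3: 0.245
  M1: 0.234
  M2: 0.27
  M5: 0.122
Sum = 1.203.
P(M4 | rejected) = 0.332/1.203 ≈ 0.2760
P(M3 | rejected) = 0.245/1.203 ≈ 0.2037
P(M1 | rejected) = 0.234/1.203 ≈ 0.1945
P(M2 | rejected) = 0.27/1.203 ≈ 0.2244
P(M5 | rejected) = 0.122/1.203 ≈ 0.1014
(Check: 0.2760+0.2037+0.1945+0.2244+0.1014 = 1.0000.)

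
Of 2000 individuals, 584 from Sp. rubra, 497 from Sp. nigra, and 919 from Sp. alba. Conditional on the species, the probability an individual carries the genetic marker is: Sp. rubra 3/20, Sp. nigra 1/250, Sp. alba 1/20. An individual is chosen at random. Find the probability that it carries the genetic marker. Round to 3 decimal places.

0.068

Prior × likelihood for each hypothesis:
  Sp. rubra: 0.292 × 0.15 = 0.0438
  Sp. nigra: 0.2485 × 0.004 = 0.000994
  Sp. alba: 0.4595 × 0.05 = 0.022975
P(marker) = 0.0438 + 0.000994 + 0.022975 = 0.067769 → 0.068.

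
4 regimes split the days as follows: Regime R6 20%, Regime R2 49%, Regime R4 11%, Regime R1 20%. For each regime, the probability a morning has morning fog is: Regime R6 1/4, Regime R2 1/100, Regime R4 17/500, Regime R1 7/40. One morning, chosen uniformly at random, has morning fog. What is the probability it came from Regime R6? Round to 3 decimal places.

By Bayes' rule, posterior ∝ prior × likelihood:
  Regime R6: 0.2 × 0.25 = 0.05
  Regime R2: 0.49 × 0.01 = 0.0049
  Regime R4: 0.11 × 0.034 = 0.00374
  Regime R1: 0.2 × 0.175 = 0.035
Sum = 0.09364.
P(Regime R6 | evidence) = 0.05 / 0.09364 ≈ 0.534.

0.534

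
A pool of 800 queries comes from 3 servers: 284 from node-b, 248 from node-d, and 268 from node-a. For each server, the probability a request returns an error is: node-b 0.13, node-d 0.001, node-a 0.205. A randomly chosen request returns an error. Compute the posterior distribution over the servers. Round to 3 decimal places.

node-b 0.401, node-d 0.003, node-a 0.596

Compute prior × likelihood for every hypothesis:
  node-b: 0.355 × 0.13 = 0.04615
  node-d: 0.31 × 0.001 = 0.00031
  node-a: 0.335 × 0.205 = 0.068675
Sum = 0.115135.
P(node-b | error) = 0.04615/0.115135 ≈ 0.401
P(node-d | error) = 0.00031/0.115135 ≈ 0.003
P(node-a | error) = 0.068675/0.115135 ≈ 0.596
(Check: 0.401+0.003+0.596 = 1.000.)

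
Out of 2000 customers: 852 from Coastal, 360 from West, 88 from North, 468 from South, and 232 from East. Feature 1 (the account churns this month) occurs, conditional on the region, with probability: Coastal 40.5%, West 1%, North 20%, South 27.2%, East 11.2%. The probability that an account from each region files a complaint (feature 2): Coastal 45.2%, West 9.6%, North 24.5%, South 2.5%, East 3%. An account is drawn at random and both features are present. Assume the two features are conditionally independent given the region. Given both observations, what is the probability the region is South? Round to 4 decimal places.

Compute prior × likelihood for every hypothesis:
  Coastal: 0.426 × 0.405 × 0.452 = 0.07798356
  West: 0.18 × 0.01 × 0.096 = 0.0001728
  North: 0.044 × 0.2 × 0.245 = 0.002156
  South: 0.234 × 0.272 × 0.025 = 0.0015912
  East: 0.116 × 0.112 × 0.03 = 0.00038976
Normalizing constant = 0.08229332.
P(South | evidence) = 0.0015912 / 0.08229332 ≈ 0.0193.

0.0193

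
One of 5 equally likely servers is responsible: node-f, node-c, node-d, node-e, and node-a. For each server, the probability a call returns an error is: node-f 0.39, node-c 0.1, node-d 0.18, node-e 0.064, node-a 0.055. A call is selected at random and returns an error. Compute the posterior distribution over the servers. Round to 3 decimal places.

node-f 0.494, node-c 0.127, node-d 0.228, node-e 0.081, node-a 0.070

Since the prior is uniform, the posterior is proportional to the likelihood:
  node-f: 0.39
  node-c: 0.1
  node-d: 0.18
  node-e: 0.064
  node-a: 0.055
Normalizing constant = 0.789.
P(node-f | error) = 0.39/0.789 ≈ 0.494
P(node-c | error) = 0.1/0.789 ≈ 0.127
P(node-d | error) = 0.18/0.789 ≈ 0.228
P(node-e | error) = 0.064/0.789 ≈ 0.081
P(node-a | error) = 0.055/0.789 ≈ 0.070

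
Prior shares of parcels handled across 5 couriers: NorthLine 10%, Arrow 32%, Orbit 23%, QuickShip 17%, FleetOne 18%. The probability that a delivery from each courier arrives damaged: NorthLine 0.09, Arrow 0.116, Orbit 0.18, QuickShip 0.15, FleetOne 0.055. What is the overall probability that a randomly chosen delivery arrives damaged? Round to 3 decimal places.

0.123

Unnormalized posteriors (prior × likelihood):
  NorthLine: 0.1 × 0.09 = 0.009
  Arrow: 0.32 × 0.116 = 0.03712
  Orbit: 0.23 × 0.18 = 0.0414
  QuickShip: 0.17 × 0.15 = 0.0255
  FleetOne: 0.18 × 0.055 = 0.0099
P(damaged) = 0.009 + 0.03712 + 0.0414 + 0.0255 + 0.0099 = 0.12292 → 0.123.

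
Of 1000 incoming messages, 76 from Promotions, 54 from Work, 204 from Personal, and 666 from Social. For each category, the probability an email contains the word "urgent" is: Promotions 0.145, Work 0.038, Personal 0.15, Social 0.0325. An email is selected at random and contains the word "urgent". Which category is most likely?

Personal

By Bayes' rule, posterior ∝ prior × likelihood:
  Promotions: 0.076 × 0.145 = 0.01102
  Work: 0.054 × 0.038 = 0.002052
  Personal: 0.204 × 0.15 = 0.0306
  Social: 0.666 × 0.0325 = 0.021645
Sum = 0.065317.
Largest term belongs to Personal, so Personal is most probable.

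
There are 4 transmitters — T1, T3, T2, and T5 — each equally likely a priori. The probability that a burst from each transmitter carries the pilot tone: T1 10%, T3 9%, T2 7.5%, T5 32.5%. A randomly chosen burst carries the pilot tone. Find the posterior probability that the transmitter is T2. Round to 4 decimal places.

0.1271

With a uniform prior (1/4 each), posterior ∝ likelihood:
  T1: 0.1
  T3: 0.09
  T2: 0.075
  T5: 0.325
Total = 0.59.
P(T2 | evidence) = 0.075 / 0.59 ≈ 0.1271.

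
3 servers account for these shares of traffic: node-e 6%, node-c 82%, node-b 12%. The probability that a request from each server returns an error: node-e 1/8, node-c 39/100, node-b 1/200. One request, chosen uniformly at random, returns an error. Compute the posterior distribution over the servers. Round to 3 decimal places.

node-e 0.023, node-c 0.975, node-b 0.002

Unnormalized posteriors (prior × likelihood):
  node-e: 0.06 × 0.125 = 0.0075
  node-c: 0.82 × 0.39 = 0.3198
  node-b: 0.12 × 0.005 = 0.0006
Sum = 0.3279.
P(node-e | error) = 0.0075/0.3279 ≈ 0.023
P(node-c | error) = 0.3198/0.3279 ≈ 0.975
P(node-b | error) = 0.0006/0.3279 ≈ 0.002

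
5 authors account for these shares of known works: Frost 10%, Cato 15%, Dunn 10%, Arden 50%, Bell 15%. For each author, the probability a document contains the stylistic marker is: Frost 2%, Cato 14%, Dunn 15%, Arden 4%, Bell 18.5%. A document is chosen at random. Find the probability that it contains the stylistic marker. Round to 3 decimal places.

0.086

By Bayes' rule, posterior ∝ prior × likelihood:
  Frost: 0.1 × 0.02 = 0.002
  Cato: 0.15 × 0.14 = 0.021
  Dunn: 0.1 × 0.15 = 0.015
  Arden: 0.5 × 0.04 = 0.02
  Bell: 0.15 × 0.185 = 0.02775
P(marker) = 0.002 + 0.021 + 0.015 + 0.02 + 0.02775 = 0.08575 → 0.086.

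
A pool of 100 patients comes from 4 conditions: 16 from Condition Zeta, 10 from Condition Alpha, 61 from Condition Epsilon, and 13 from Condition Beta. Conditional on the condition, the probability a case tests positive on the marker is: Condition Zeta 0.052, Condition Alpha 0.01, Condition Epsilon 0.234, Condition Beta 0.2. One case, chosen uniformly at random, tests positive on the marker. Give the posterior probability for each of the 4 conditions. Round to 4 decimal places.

Condition Zeta 0.0467, Condition Alpha 0.0056, Condition Epsilon 0.8016, Condition Beta 0.1460

Compute prior × likelihood for every hypothesis:
  Condition Zeta: 0.16 × 0.052 = 0.00832
  Condition Alpha: 0.1 × 0.01 = 0.001
  Condition Epsilon: 0.61 × 0.234 = 0.14274
  Condition Beta: 0.13 × 0.2 = 0.026
Total = 0.17806.
P(Condition Zeta | marker-positive) = 0.00832/0.17806 ≈ 0.0467
P(Condition Alpha | marker-positive) = 0.001/0.17806 ≈ 0.0056
P(Condition Epsilon | marker-positive) = 0.14274/0.17806 ≈ 0.8016
P(Condition Beta | marker-positive) = 0.026/0.17806 ≈ 0.1460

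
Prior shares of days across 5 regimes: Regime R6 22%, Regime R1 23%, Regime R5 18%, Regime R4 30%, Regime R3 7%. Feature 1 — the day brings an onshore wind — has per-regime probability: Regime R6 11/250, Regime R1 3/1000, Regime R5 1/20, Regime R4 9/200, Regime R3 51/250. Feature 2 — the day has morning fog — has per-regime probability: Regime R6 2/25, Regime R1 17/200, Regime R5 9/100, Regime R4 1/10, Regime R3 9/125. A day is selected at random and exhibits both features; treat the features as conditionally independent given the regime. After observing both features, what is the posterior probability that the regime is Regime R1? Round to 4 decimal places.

Prior × likelihood for each hypothesis:
  Regime R6: 0.22 × 0.044 × 0.08 = 0.0007744
  Regime R1: 0.23 × 0.003 × 0.085 = 0.00005865
  Regime R5: 0.18 × 0.05 × 0.09 = 0.00081
  Regime R4: 0.3 × 0.045 × 0.1 = 0.00135
  Regime R3: 0.07 × 0.204 × 0.072 = 0.00102816
Normalizing constant = 0.00402121.
P(Regime R1 | evidence) = 0.00005865 / 0.00402121 ≈ 0.0146.

0.0146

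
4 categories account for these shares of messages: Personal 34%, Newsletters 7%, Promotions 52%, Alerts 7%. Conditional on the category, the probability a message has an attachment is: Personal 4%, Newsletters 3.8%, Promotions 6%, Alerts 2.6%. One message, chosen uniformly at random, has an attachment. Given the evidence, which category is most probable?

Unnormalized posteriors (prior × likelihood):
  Personal: 0.34 × 0.04 = 0.0136
  Newsletters: 0.07 × 0.038 = 0.00266
  Promotions: 0.52 × 0.06 = 0.0312
  Alerts: 0.07 × 0.026 = 0.00182
Total = 0.04928.
Largest term belongs to Promotions, so Promotions is most probable.

Promotions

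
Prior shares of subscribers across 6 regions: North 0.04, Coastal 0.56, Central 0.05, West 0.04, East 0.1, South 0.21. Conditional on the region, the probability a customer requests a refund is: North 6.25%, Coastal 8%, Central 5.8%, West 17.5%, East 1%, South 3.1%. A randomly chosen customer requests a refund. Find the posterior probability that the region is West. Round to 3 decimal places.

By Bayes' rule, posterior ∝ prior × likelihood:
  North: 0.04 × 0.0625 = 0.0025
  Coastal: 0.56 × 0.08 = 0.0448
  Central: 0.05 × 0.058 = 0.0029
  West: 0.04 × 0.175 = 0.007
  East: 0.1 × 0.01 = 0.001
  South: 0.21 × 0.031 = 0.00651
Total = 0.06471.
P(West | evidence) = 0.007 / 0.06471 ≈ 0.108.

0.108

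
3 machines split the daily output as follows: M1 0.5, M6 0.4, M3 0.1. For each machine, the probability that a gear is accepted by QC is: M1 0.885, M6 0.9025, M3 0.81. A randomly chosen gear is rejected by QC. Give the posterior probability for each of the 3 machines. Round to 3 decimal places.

Taking complements, P(rejected | each) = M1 0.115, M6 0.0975, M3 0.19.
By Bayes' rule, posterior ∝ prior × likelihood:
  M1: 0.5 × 0.115 = 0.0575
  M6: 0.4 × 0.0975 = 0.039
  M3: 0.1 × 0.19 = 0.019
Sum = 0.1155.
P(M1 | rejected) = 0.0575/0.1155 ≈ 0.498
P(M6 | rejected) = 0.039/0.1155 ≈ 0.338
P(M3 | rejected) = 0.019/0.1155 ≈ 0.165

M1 0.498, M6 0.338, M3 0.165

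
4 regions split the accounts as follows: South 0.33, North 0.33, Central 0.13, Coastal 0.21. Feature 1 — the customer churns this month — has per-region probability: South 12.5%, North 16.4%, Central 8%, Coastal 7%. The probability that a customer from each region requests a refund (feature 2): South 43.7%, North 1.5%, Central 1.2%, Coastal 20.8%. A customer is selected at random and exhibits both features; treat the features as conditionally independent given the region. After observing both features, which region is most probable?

Compute prior × likelihood for every hypothesis:
  South: 0.33 × 0.125 × 0.437 = 0.01802625
  North: 0.33 × 0.164 × 0.015 = 0.0008118
  Central: 0.13 × 0.08 × 0.012 = 0.0001248
  Coastal: 0.21 × 0.07 × 0.208 = 0.0030576
Normalizing constant = 0.02202045.
Largest term belongs to South, so South is most probable.

South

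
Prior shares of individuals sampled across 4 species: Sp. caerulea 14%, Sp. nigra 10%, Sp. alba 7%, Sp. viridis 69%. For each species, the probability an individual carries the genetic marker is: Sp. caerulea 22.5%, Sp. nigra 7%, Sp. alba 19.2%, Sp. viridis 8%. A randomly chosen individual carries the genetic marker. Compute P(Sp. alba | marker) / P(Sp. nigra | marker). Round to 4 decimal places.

1.9200

Unnormalized posteriors (prior × likelihood):
  Sp. caerulea: 0.14 × 0.225 = 0.0315
  Sp. nigra: 0.1 × 0.07 = 0.007
  Sp. alba: 0.07 × 0.192 = 0.01344
  Sp. viridis: 0.69 × 0.08 = 0.0552
Normalizing constant = 0.10714.
The ratio is 0.01344 / 0.007 (the normalizer cancels) = 1.9200.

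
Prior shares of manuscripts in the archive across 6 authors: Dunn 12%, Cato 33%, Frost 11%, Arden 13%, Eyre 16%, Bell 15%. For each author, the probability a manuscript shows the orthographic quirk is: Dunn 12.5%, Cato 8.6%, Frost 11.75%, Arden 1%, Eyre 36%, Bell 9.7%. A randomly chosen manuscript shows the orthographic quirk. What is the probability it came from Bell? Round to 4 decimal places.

Unnormalized posteriors (prior × likelihood):
  Dunn: 0.12 × 0.125 = 0.015
  Cato: 0.33 × 0.086 = 0.02838
  Frost: 0.11 × 0.1175 = 0.012925
  Arden: 0.13 × 0.01 = 0.0013
  Eyre: 0.16 × 0.36 = 0.0576
  Bell: 0.15 × 0.097 = 0.01455
Sum = 0.129755.
P(Bell | evidence) = 0.01455 / 0.129755 ≈ 0.1121.

0.1121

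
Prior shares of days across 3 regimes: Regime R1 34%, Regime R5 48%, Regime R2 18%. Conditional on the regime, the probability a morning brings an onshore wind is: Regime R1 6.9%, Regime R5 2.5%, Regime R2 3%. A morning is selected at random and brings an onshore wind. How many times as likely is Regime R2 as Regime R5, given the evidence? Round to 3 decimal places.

By Bayes' rule, posterior ∝ prior × likelihood:
  Regime R1: 0.34 × 0.069 = 0.02346
  Regime R5: 0.48 × 0.025 = 0.012
  Regime R2: 0.18 × 0.03 = 0.0054
Normalizing constant = 0.04086.
The ratio is 0.0054 / 0.012 (the normalizer cancels) = 0.450.

0.450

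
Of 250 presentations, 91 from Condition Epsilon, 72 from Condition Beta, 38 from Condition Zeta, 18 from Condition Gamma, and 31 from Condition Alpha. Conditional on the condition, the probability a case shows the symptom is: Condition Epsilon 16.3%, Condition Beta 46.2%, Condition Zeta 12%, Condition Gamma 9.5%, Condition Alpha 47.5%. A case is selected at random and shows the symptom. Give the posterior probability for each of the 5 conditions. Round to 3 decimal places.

Condition Epsilon 0.215, Condition Beta 0.481, Condition Zeta 0.066, Condition Gamma 0.025, Condition Alpha 0.213

By Bayes' rule, posterior ∝ prior × likelihood:
  Condition Epsilon: 0.364 × 0.163 = 0.059332
  Condition Beta: 0.288 × 0.462 = 0.133056
  Condition Zeta: 0.152 × 0.12 = 0.01824
  Condition Gamma: 0.072 × 0.095 = 0.00684
  Condition Alpha: 0.124 × 0.475 = 0.0589
Sum = 0.276368.
P(Condition Epsilon | symptomatic) = 0.059332/0.276368 ≈ 0.215
P(Condition Beta | symptomatic) = 0.133056/0.276368 ≈ 0.481
P(Condition Zeta | symptomatic) = 0.01824/0.276368 ≈ 0.066
P(Condition Gamma | symptomatic) = 0.00684/0.276368 ≈ 0.025
P(Condition Alpha | symptomatic) = 0.0589/0.276368 ≈ 0.213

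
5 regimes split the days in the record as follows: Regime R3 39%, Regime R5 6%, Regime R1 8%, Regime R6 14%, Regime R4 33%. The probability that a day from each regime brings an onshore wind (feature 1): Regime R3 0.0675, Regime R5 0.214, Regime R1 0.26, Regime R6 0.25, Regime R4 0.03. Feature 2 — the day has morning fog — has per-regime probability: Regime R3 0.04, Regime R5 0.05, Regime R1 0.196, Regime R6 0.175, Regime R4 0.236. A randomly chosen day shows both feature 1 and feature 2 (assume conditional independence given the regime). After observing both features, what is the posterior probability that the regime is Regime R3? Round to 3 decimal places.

0.074

Unnormalized posteriors (prior × likelihood):
  Regime R3: 0.39 × 0.0675 × 0.04 = 0.001053
  Regime R5: 0.06 × 0.214 × 0.05 = 0.000642
  Regime R1: 0.08 × 0.26 × 0.196 = 0.0040768
  Regime R6: 0.14 × 0.25 × 0.175 = 0.006125
  Regime R4: 0.33 × 0.03 × 0.236 = 0.0023364
Sum = 0.0142332.
P(Regime R3 | evidence) = 0.001053 / 0.0142332 ≈ 0.074.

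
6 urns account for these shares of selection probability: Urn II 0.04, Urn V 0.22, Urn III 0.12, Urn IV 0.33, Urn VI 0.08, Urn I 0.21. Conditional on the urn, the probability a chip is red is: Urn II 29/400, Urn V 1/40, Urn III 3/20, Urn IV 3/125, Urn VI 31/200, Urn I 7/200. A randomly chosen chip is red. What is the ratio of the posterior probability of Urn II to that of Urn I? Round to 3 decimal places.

Unnormalized posteriors (prior × likelihood):
  Urn II: 0.04 × 0.0725 = 0.0029
  Urn V: 0.22 × 0.025 = 0.0055
  Urn III: 0.12 × 0.15 = 0.018
  Urn IV: 0.33 × 0.024 = 0.00792
  Urn VI: 0.08 × 0.155 = 0.0124
  Urn I: 0.21 × 0.035 = 0.00735
Sum = 0.05407.
The ratio is 0.0029 / 0.00735 (the normalizer cancels) = 0.395.

0.395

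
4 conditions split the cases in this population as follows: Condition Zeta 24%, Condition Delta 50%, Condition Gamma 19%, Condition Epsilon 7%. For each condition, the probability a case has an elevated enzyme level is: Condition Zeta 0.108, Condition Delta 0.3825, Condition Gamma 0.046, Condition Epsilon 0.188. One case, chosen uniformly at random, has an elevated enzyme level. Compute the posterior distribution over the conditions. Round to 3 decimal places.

Prior × likelihood for each hypothesis:
  Condition Zeta: 0.24 × 0.108 = 0.02592
  Condition Delta: 0.5 × 0.3825 = 0.19125
  Condition Gamma: 0.19 × 0.046 = 0.00874
  Condition Epsilon: 0.07 × 0.188 = 0.01316
Sum = 0.23907.
P(Condition Zeta | elevated) = 0.02592/0.23907 ≈ 0.108
P(Condition Delta | elevated) = 0.19125/0.23907 ≈ 0.800
P(Condition Gamma | elevated) = 0.00874/0.23907 ≈ 0.037
P(Condition Epsilon | elevated) = 0.01316/0.23907 ≈ 0.055

Condition Zeta 0.108, Condition Delta 0.800, Condition Gamma 0.037, Condition Epsilon 0.055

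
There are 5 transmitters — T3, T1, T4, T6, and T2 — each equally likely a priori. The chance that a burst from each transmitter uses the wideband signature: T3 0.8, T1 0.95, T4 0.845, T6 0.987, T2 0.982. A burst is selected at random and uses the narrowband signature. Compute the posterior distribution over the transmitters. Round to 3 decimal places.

Taking complements, P(narrowband | each) = T3 0.2, T1 0.05, T4 0.155, T6 0.013, T2 0.018.
Since the prior is uniform, the posterior is proportional to the likelihood:
  T3: 0.2
  T1: 0.05
  T4: 0.155
  T6: 0.013
  T2: 0.018
Normalizing constant = 0.436.
P(T3 | narrowband) = 0.2/0.436 ≈ 0.459
P(T1 | narrowband) = 0.05/0.436 ≈ 0.115
P(T4 | narrowband) = 0.155/0.436 ≈ 0.356
P(T6 | narrowband) = 0.013/0.436 ≈ 0.030
P(T2 | narrowband) = 0.018/0.436 ≈ 0.041

T3 0.459, T1 0.115, T4 0.356, T6 0.030, T2 0.041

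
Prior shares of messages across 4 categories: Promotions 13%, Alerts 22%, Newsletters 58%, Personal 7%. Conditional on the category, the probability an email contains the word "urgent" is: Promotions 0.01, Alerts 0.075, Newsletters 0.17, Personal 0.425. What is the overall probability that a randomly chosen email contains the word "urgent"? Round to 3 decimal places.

0.146

By Bayes' rule, posterior ∝ prior × likelihood:
  Promotions: 0.13 × 0.01 = 0.0013
  Alerts: 0.22 × 0.075 = 0.0165
  Newsletters: 0.58 × 0.17 = 0.0986
  Personal: 0.07 × 0.425 = 0.02975
P(urgent-flag) = 0.0013 + 0.0165 + 0.0986 + 0.02975 = 0.14615 → 0.146.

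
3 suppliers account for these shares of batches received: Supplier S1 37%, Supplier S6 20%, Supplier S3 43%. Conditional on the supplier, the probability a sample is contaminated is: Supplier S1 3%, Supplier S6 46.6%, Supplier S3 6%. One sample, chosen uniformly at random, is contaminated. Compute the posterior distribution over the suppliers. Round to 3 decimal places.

Supplier S1 0.085, Supplier S6 0.716, Supplier S3 0.198

Unnormalized posteriors (prior × likelihood):
  Supplier S1: 0.37 × 0.03 = 0.0111
  Supplier S6: 0.2 × 0.466 = 0.0932
  Supplier S3: 0.43 × 0.06 = 0.0258
Sum = 0.1301.
P(Supplier S1 | contaminated) = 0.0111/0.1301 ≈ 0.085
P(Supplier S6 | contaminated) = 0.0932/0.1301 ≈ 0.716
P(Supplier S3 | contaminated) = 0.0258/0.1301 ≈ 0.198
(Check: 0.085+0.716+0.198 = 0.999.)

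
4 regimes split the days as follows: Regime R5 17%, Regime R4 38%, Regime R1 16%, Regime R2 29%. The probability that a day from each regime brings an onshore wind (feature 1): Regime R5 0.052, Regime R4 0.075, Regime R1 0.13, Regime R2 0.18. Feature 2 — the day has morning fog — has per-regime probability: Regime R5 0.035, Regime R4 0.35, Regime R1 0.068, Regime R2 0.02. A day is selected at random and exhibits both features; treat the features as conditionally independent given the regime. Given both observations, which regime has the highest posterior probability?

By Bayes' rule, posterior ∝ prior × likelihood:
  Regime R5: 0.17 × 0.052 × 0.035 = 0.0003094
  Regime R4: 0.38 × 0.075 × 0.35 = 0.009975
  Regime R1: 0.16 × 0.13 × 0.068 = 0.0014144
  Regime R2: 0.29 × 0.18 × 0.02 = 0.001044
Normalizing constant = 0.0127428.
Largest term belongs to Regime R4, so Regime R4 is most probable.

Regime R4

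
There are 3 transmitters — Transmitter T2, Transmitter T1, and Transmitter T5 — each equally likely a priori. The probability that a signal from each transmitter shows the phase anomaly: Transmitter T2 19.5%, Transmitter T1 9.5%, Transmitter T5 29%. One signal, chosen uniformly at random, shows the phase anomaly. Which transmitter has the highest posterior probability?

Transmitter T5

With a uniform prior (1/3 each), posterior ∝ likelihood:
  Transmitter T2: 0.195
  Transmitter T1: 0.095
  Transmitter T5: 0.29
Normalizing constant = 0.58.
Largest term belongs to Transmitter T5, so Transmitter T5 is most probable.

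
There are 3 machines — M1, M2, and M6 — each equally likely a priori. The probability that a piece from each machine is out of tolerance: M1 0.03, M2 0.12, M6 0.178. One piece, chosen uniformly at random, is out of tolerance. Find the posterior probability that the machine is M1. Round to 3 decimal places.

With a uniform prior (1/3 each), posterior ∝ likelihood:
  M1: 0.03
  M2: 0.12
  M6: 0.178
Sum = 0.328.
P(M1 | evidence) = 0.03 / 0.328 ≈ 0.091.

0.091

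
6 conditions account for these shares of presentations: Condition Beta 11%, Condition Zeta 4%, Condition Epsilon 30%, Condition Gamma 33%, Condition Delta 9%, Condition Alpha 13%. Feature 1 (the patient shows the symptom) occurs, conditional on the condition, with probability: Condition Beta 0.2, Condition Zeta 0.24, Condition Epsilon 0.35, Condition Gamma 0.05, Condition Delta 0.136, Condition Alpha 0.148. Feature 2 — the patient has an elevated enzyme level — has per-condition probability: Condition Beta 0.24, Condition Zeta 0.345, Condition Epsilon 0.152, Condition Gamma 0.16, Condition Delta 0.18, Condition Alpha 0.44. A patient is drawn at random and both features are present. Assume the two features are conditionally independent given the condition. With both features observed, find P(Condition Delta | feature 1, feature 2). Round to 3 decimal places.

0.058

By Bayes' rule, posterior ∝ prior × likelihood:
  Condition Beta: 0.11 × 0.2 × 0.24 = 0.00528
  Condition Zeta: 0.04 × 0.24 × 0.345 = 0.003312
  Condition Epsilon: 0.3 × 0.35 × 0.152 = 0.01596
  Condition Gamma: 0.33 × 0.05 × 0.16 = 0.00264
  Condition Delta: 0.09 × 0.136 × 0.18 = 0.0022032
  Condition Alpha: 0.13 × 0.148 × 0.44 = 0.0084656
Normalizing constant = 0.0378608.
P(Condition Delta | evidence) = 0.0022032 / 0.0378608 ≈ 0.058.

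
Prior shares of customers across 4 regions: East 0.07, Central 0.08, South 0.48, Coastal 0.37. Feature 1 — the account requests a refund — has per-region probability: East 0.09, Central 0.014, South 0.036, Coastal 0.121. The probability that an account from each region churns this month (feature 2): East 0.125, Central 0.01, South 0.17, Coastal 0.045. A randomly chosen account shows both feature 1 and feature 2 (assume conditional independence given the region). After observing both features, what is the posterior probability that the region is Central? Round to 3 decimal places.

By Bayes' rule, posterior ∝ prior × likelihood:
  East: 0.07 × 0.09 × 0.125 = 0.0007875
  Central: 0.08 × 0.014 × 0.01 = 0.0000112
  South: 0.48 × 0.036 × 0.17 = 0.0029376
  Coastal: 0.37 × 0.121 × 0.045 = 0.00201465
Total = 0.00575095.
P(Central | evidence) = 0.0000112 / 0.00575095 ≈ 0.002.

0.002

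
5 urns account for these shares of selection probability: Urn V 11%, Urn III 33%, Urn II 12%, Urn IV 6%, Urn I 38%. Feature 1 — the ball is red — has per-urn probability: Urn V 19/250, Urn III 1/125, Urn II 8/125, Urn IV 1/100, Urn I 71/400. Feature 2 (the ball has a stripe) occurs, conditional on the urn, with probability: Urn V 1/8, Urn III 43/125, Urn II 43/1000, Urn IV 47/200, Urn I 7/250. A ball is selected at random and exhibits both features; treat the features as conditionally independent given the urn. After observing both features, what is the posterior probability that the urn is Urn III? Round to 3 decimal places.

0.211

Compute prior × likelihood for every hypothesis:
  Urn V: 0.11 × 0.076 × 0.125 = 0.001045
  Urn III: 0.33 × 0.008 × 0.344 = 0.00090816
  Urn II: 0.12 × 0.064 × 0.043 = 0.00033024
  Urn IV: 0.06 × 0.01 × 0.235 = 0.000141
  Urn I: 0.38 × 0.1775 × 0.028 = 0.0018886
Sum = 0.004313.
P(Urn III | evidence) = 0.00090816 / 0.004313 ≈ 0.211.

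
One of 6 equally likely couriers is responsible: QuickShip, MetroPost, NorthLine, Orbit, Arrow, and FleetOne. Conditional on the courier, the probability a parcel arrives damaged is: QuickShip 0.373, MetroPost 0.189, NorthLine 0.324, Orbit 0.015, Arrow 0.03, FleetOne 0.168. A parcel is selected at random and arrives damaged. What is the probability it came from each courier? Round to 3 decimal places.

With a uniform prior (1/6 each), posterior ∝ likelihood:
  QuickShip: 0.373
  MetroPost: 0.189
  NorthLine: 0.324
  Orbit: 0.015
  Arrow: 0.03
  FleetOne: 0.168
Total = 1.099.
P(QuickShip | damaged) = 0.373/1.099 ≈ 0.339
P(MetroPost | damaged) = 0.189/1.099 ≈ 0.172
P(NorthLine | damaged) = 0.324/1.099 ≈ 0.295
P(Orbit | damaged) = 0.015/1.099 ≈ 0.014
P(Arrow | damaged) = 0.03/1.099 ≈ 0.027
P(FleetOne | damaged) = 0.168/1.099 ≈ 0.153
(Check: 0.339+0.172+0.295+0.014+0.027+0.153 = 1.000.)

QuickShip 0.339, MetroPost 0.172, NorthLine 0.295, Orbit 0.014, Arrow 0.027, FleetOne 0.153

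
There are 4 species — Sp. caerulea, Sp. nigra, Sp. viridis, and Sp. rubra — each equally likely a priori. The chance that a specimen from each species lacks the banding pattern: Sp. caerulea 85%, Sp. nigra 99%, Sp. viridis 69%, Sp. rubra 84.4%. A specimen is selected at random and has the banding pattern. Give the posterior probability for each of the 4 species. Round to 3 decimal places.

Taking complements, P(banded | each) = Sp. caerulea 0.15, Sp. nigra 0.01, Sp. viridis 0.31, Sp. rubra 0.156.
With a uniform prior (1/4 each), posterior ∝ likelihood:
  Sp. caerulea: 0.15
  Sp. nigra: 0.01
  Sp. viridis: 0.31
  Sp. rubra: 0.156
Sum = 0.626.
P(Sp. caerulea | banded) = 0.15/0.626 ≈ 0.240
P(Sp. nigra | banded) = 0.01/0.626 ≈ 0.016
P(Sp. viridis | banded) = 0.31/0.626 ≈ 0.495
P(Sp. rubra | banded) = 0.156/0.626 ≈ 0.249

Sp. caerulea 0.240, Sp. nigra 0.016, Sp. viridis 0.495, Sp. rubra 0.249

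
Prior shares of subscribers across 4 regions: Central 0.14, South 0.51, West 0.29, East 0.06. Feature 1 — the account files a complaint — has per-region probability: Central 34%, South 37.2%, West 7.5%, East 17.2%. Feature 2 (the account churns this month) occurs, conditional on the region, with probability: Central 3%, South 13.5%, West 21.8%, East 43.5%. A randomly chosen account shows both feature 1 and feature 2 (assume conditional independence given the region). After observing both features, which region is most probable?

Unnormalized posteriors (prior × likelihood):
  Central: 0.14 × 0.34 × 0.03 = 0.001428
  South: 0.51 × 0.372 × 0.135 = 0.0256122
  West: 0.29 × 0.075 × 0.218 = 0.0047415
  East: 0.06 × 0.172 × 0.435 = 0.0044892
Total = 0.0362709.
Largest term belongs to South, so South is most probable.

South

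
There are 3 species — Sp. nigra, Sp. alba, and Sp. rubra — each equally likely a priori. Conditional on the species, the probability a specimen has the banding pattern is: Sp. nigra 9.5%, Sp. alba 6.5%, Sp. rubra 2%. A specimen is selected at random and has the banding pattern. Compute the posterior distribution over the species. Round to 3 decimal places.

With a uniform prior (1/3 each), posterior ∝ likelihood:
  Sp. nigra: 0.095
  Sp. alba: 0.065
  Sp. rubra: 0.02
Sum = 0.18.
P(Sp. nigra | banded) = 0.095/0.18 ≈ 0.528
P(Sp. alba | banded) = 0.065/0.18 ≈ 0.361
P(Sp. rubra | banded) = 0.02/0.18 ≈ 0.111
(Check: 0.528+0.361+0.111 = 1.000.)

Sp. nigra 0.528, Sp. alba 0.361, Sp. rubra 0.111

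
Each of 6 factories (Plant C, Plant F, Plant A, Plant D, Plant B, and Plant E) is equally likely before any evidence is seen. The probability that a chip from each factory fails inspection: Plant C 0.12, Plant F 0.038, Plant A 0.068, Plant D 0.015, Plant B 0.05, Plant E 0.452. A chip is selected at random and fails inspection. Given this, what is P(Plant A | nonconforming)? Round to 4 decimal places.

0.0915

With a uniform prior (1/6 each), posterior ∝ likelihood:
  Plant C: 0.12
  Plant F: 0.038
  Plant A: 0.068
  Plant D: 0.015
  Plant B: 0.05
  Plant E: 0.452
Sum = 0.743.
P(Plant A | evidence) = 0.068 / 0.743 ≈ 0.0915.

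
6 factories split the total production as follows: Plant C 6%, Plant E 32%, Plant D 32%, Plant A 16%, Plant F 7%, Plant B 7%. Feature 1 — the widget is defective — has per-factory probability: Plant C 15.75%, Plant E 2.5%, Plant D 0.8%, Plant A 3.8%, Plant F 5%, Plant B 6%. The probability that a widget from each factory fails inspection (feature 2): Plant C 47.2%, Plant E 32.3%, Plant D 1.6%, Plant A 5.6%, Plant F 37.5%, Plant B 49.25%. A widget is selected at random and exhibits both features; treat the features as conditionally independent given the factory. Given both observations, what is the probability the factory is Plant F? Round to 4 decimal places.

By Bayes' rule, posterior ∝ prior × likelihood:
  Plant C: 0.06 × 0.1575 × 0.472 = 0.0044604
  Plant E: 0.32 × 0.025 × 0.323 = 0.002584
  Plant D: 0.32 × 0.008 × 0.016 = 0.00004096
  Plant A: 0.16 × 0.038 × 0.056 = 0.00034048
  Plant F: 0.07 × 0.05 × 0.375 = 0.0013125
  Plant B: 0.07 × 0.06 × 0.4925 = 0.0020685
Sum = 0.01080684.
P(Plant F | evidence) = 0.0013125 / 0.01080684 ≈ 0.1215.

0.1215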